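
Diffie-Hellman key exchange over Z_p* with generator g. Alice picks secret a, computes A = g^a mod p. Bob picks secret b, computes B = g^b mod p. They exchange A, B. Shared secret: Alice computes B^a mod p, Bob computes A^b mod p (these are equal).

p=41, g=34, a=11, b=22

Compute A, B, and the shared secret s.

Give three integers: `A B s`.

Answer: 19 33 8

Derivation:
A = 34^11 mod 41  (bits of 11 = 1011)
  bit 0 = 1: r = r^2 * 34 mod 41 = 1^2 * 34 = 1*34 = 34
  bit 1 = 0: r = r^2 mod 41 = 34^2 = 8
  bit 2 = 1: r = r^2 * 34 mod 41 = 8^2 * 34 = 23*34 = 3
  bit 3 = 1: r = r^2 * 34 mod 41 = 3^2 * 34 = 9*34 = 19
  -> A = 19
B = 34^22 mod 41  (bits of 22 = 10110)
  bit 0 = 1: r = r^2 * 34 mod 41 = 1^2 * 34 = 1*34 = 34
  bit 1 = 0: r = r^2 mod 41 = 34^2 = 8
  bit 2 = 1: r = r^2 * 34 mod 41 = 8^2 * 34 = 23*34 = 3
  bit 3 = 1: r = r^2 * 34 mod 41 = 3^2 * 34 = 9*34 = 19
  bit 4 = 0: r = r^2 mod 41 = 19^2 = 33
  -> B = 33
s = B^a = 33^11 mod 41  (bits of 11 = 1011)
  bit 0 = 1: r = r^2 * 33 mod 41 = 1^2 * 33 = 1*33 = 33
  bit 1 = 0: r = r^2 mod 41 = 33^2 = 23
  bit 2 = 1: r = r^2 * 33 mod 41 = 23^2 * 33 = 37*33 = 32
  bit 3 = 1: r = r^2 * 33 mod 41 = 32^2 * 33 = 40*33 = 8
  -> s = B^a = 8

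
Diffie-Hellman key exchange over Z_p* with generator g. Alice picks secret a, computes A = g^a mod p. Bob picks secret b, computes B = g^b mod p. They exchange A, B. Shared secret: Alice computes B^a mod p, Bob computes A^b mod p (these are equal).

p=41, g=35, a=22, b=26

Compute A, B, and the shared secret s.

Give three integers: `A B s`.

Answer: 5 2 4

Derivation:
A = 35^22 mod 41  (bits of 22 = 10110)
  bit 0 = 1: r = r^2 * 35 mod 41 = 1^2 * 35 = 1*35 = 35
  bit 1 = 0: r = r^2 mod 41 = 35^2 = 36
  bit 2 = 1: r = r^2 * 35 mod 41 = 36^2 * 35 = 25*35 = 14
  bit 3 = 1: r = r^2 * 35 mod 41 = 14^2 * 35 = 32*35 = 13
  bit 4 = 0: r = r^2 mod 41 = 13^2 = 5
  -> A = 5
B = 35^26 mod 41  (bits of 26 = 11010)
  bit 0 = 1: r = r^2 * 35 mod 41 = 1^2 * 35 = 1*35 = 35
  bit 1 = 1: r = r^2 * 35 mod 41 = 35^2 * 35 = 36*35 = 30
  bit 2 = 0: r = r^2 mod 41 = 30^2 = 39
  bit 3 = 1: r = r^2 * 35 mod 41 = 39^2 * 35 = 4*35 = 17
  bit 4 = 0: r = r^2 mod 41 = 17^2 = 2
  -> B = 2
s = B^a = 2^22 mod 41  (bits of 22 = 10110)
  bit 0 = 1: r = r^2 * 2 mod 41 = 1^2 * 2 = 1*2 = 2
  bit 1 = 0: r = r^2 mod 41 = 2^2 = 4
  bit 2 = 1: r = r^2 * 2 mod 41 = 4^2 * 2 = 16*2 = 32
  bit 3 = 1: r = r^2 * 2 mod 41 = 32^2 * 2 = 40*2 = 39
  bit 4 = 0: r = r^2 mod 41 = 39^2 = 4
  -> s = B^a = 4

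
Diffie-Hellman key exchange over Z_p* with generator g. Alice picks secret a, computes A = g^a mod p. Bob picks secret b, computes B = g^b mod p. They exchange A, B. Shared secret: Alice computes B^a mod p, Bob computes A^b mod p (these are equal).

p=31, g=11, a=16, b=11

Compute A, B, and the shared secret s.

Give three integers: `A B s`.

A = 11^16 mod 31  (bits of 16 = 10000)
  bit 0 = 1: r = r^2 * 11 mod 31 = 1^2 * 11 = 1*11 = 11
  bit 1 = 0: r = r^2 mod 31 = 11^2 = 28
  bit 2 = 0: r = r^2 mod 31 = 28^2 = 9
  bit 3 = 0: r = r^2 mod 31 = 9^2 = 19
  bit 4 = 0: r = r^2 mod 31 = 19^2 = 20
  -> A = 20
B = 11^11 mod 31  (bits of 11 = 1011)
  bit 0 = 1: r = r^2 * 11 mod 31 = 1^2 * 11 = 1*11 = 11
  bit 1 = 0: r = r^2 mod 31 = 11^2 = 28
  bit 2 = 1: r = r^2 * 11 mod 31 = 28^2 * 11 = 9*11 = 6
  bit 3 = 1: r = r^2 * 11 mod 31 = 6^2 * 11 = 5*11 = 24
  -> B = 24
s = B^a = 24^16 mod 31  (bits of 16 = 10000)
  bit 0 = 1: r = r^2 * 24 mod 31 = 1^2 * 24 = 1*24 = 24
  bit 1 = 0: r = r^2 mod 31 = 24^2 = 18
  bit 2 = 0: r = r^2 mod 31 = 18^2 = 14
  bit 3 = 0: r = r^2 mod 31 = 14^2 = 10
  bit 4 = 0: r = r^2 mod 31 = 10^2 = 7
  -> s = B^a = 7

Answer: 20 24 7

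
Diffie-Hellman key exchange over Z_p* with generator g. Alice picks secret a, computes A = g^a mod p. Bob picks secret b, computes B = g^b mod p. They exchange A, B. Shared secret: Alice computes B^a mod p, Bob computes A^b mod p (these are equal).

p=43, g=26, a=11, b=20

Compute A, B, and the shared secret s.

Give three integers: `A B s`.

A = 26^11 mod 43  (bits of 11 = 1011)
  bit 0 = 1: r = r^2 * 26 mod 43 = 1^2 * 26 = 1*26 = 26
  bit 1 = 0: r = r^2 mod 43 = 26^2 = 31
  bit 2 = 1: r = r^2 * 26 mod 43 = 31^2 * 26 = 15*26 = 3
  bit 3 = 1: r = r^2 * 26 mod 43 = 3^2 * 26 = 9*26 = 19
  -> A = 19
B = 26^20 mod 43  (bits of 20 = 10100)
  bit 0 = 1: r = r^2 * 26 mod 43 = 1^2 * 26 = 1*26 = 26
  bit 1 = 0: r = r^2 mod 43 = 26^2 = 31
  bit 2 = 1: r = r^2 * 26 mod 43 = 31^2 * 26 = 15*26 = 3
  bit 3 = 0: r = r^2 mod 43 = 3^2 = 9
  bit 4 = 0: r = r^2 mod 43 = 9^2 = 38
  -> B = 38
s = B^a = 38^11 mod 43  (bits of 11 = 1011)
  bit 0 = 1: r = r^2 * 38 mod 43 = 1^2 * 38 = 1*38 = 38
  bit 1 = 0: r = r^2 mod 43 = 38^2 = 25
  bit 2 = 1: r = r^2 * 38 mod 43 = 25^2 * 38 = 23*38 = 14
  bit 3 = 1: r = r^2 * 38 mod 43 = 14^2 * 38 = 24*38 = 9
  -> s = B^a = 9

Answer: 19 38 9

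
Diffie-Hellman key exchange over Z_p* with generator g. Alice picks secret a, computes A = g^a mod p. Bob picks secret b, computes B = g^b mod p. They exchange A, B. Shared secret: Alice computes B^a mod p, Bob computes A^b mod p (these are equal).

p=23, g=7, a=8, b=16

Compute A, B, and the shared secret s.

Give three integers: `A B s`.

Answer: 12 6 18

Derivation:
A = 7^8 mod 23  (bits of 8 = 1000)
  bit 0 = 1: r = r^2 * 7 mod 23 = 1^2 * 7 = 1*7 = 7
  bit 1 = 0: r = r^2 mod 23 = 7^2 = 3
  bit 2 = 0: r = r^2 mod 23 = 3^2 = 9
  bit 3 = 0: r = r^2 mod 23 = 9^2 = 12
  -> A = 12
B = 7^16 mod 23  (bits of 16 = 10000)
  bit 0 = 1: r = r^2 * 7 mod 23 = 1^2 * 7 = 1*7 = 7
  bit 1 = 0: r = r^2 mod 23 = 7^2 = 3
  bit 2 = 0: r = r^2 mod 23 = 3^2 = 9
  bit 3 = 0: r = r^2 mod 23 = 9^2 = 12
  bit 4 = 0: r = r^2 mod 23 = 12^2 = 6
  -> B = 6
s = B^a = 6^8 mod 23  (bits of 8 = 1000)
  bit 0 = 1: r = r^2 * 6 mod 23 = 1^2 * 6 = 1*6 = 6
  bit 1 = 0: r = r^2 mod 23 = 6^2 = 13
  bit 2 = 0: r = r^2 mod 23 = 13^2 = 8
  bit 3 = 0: r = r^2 mod 23 = 8^2 = 18
  -> s = B^a = 18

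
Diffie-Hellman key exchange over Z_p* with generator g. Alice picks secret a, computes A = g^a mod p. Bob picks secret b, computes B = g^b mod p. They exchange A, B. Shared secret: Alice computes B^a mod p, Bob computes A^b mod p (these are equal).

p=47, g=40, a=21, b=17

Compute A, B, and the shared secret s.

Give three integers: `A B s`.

Answer: 23 41 30

Derivation:
A = 40^21 mod 47  (bits of 21 = 10101)
  bit 0 = 1: r = r^2 * 40 mod 47 = 1^2 * 40 = 1*40 = 40
  bit 1 = 0: r = r^2 mod 47 = 40^2 = 2
  bit 2 = 1: r = r^2 * 40 mod 47 = 2^2 * 40 = 4*40 = 19
  bit 3 = 0: r = r^2 mod 47 = 19^2 = 32
  bit 4 = 1: r = r^2 * 40 mod 47 = 32^2 * 40 = 37*40 = 23
  -> A = 23
B = 40^17 mod 47  (bits of 17 = 10001)
  bit 0 = 1: r = r^2 * 40 mod 47 = 1^2 * 40 = 1*40 = 40
  bit 1 = 0: r = r^2 mod 47 = 40^2 = 2
  bit 2 = 0: r = r^2 mod 47 = 2^2 = 4
  bit 3 = 0: r = r^2 mod 47 = 4^2 = 16
  bit 4 = 1: r = r^2 * 40 mod 47 = 16^2 * 40 = 21*40 = 41
  -> B = 41
s = B^a = 41^21 mod 47  (bits of 21 = 10101)
  bit 0 = 1: r = r^2 * 41 mod 47 = 1^2 * 41 = 1*41 = 41
  bit 1 = 0: r = r^2 mod 47 = 41^2 = 36
  bit 2 = 1: r = r^2 * 41 mod 47 = 36^2 * 41 = 27*41 = 26
  bit 3 = 0: r = r^2 mod 47 = 26^2 = 18
  bit 4 = 1: r = r^2 * 41 mod 47 = 18^2 * 41 = 42*41 = 30
  -> s = B^a = 30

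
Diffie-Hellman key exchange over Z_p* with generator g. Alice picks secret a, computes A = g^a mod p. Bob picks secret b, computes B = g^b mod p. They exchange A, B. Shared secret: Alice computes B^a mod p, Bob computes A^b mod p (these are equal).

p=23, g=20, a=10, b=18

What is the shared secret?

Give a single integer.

A = 20^10 mod 23  (bits of 10 = 1010)
  bit 0 = 1: r = r^2 * 20 mod 23 = 1^2 * 20 = 1*20 = 20
  bit 1 = 0: r = r^2 mod 23 = 20^2 = 9
  bit 2 = 1: r = r^2 * 20 mod 23 = 9^2 * 20 = 12*20 = 10
  bit 3 = 0: r = r^2 mod 23 = 10^2 = 8
  -> A = 8
B = 20^18 mod 23  (bits of 18 = 10010)
  bit 0 = 1: r = r^2 * 20 mod 23 = 1^2 * 20 = 1*20 = 20
  bit 1 = 0: r = r^2 mod 23 = 20^2 = 9
  bit 2 = 0: r = r^2 mod 23 = 9^2 = 12
  bit 3 = 1: r = r^2 * 20 mod 23 = 12^2 * 20 = 6*20 = 5
  bit 4 = 0: r = r^2 mod 23 = 5^2 = 2
  -> B = 2
s = B^a = 2^10 mod 23  (bits of 10 = 1010)
  bit 0 = 1: r = r^2 * 2 mod 23 = 1^2 * 2 = 1*2 = 2
  bit 1 = 0: r = r^2 mod 23 = 2^2 = 4
  bit 2 = 1: r = r^2 * 2 mod 23 = 4^2 * 2 = 16*2 = 9
  bit 3 = 0: r = r^2 mod 23 = 9^2 = 12
  -> s = B^a = 12

Answer: 12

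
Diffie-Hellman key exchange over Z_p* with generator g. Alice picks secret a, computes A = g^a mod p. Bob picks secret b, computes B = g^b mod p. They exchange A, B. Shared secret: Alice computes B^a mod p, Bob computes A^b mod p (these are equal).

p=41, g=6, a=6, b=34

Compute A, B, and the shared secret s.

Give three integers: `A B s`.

Answer: 39 20 25

Derivation:
A = 6^6 mod 41  (bits of 6 = 110)
  bit 0 = 1: r = r^2 * 6 mod 41 = 1^2 * 6 = 1*6 = 6
  bit 1 = 1: r = r^2 * 6 mod 41 = 6^2 * 6 = 36*6 = 11
  bit 2 = 0: r = r^2 mod 41 = 11^2 = 39
  -> A = 39
B = 6^34 mod 41  (bits of 34 = 100010)
  bit 0 = 1: r = r^2 * 6 mod 41 = 1^2 * 6 = 1*6 = 6
  bit 1 = 0: r = r^2 mod 41 = 6^2 = 36
  bit 2 = 0: r = r^2 mod 41 = 36^2 = 25
  bit 3 = 0: r = r^2 mod 41 = 25^2 = 10
  bit 4 = 1: r = r^2 * 6 mod 41 = 10^2 * 6 = 18*6 = 26
  bit 5 = 0: r = r^2 mod 41 = 26^2 = 20
  -> B = 20
s = B^a = 20^6 mod 41  (bits of 6 = 110)
  bit 0 = 1: r = r^2 * 20 mod 41 = 1^2 * 20 = 1*20 = 20
  bit 1 = 1: r = r^2 * 20 mod 41 = 20^2 * 20 = 31*20 = 5
  bit 2 = 0: r = r^2 mod 41 = 5^2 = 25
  -> s = B^a = 25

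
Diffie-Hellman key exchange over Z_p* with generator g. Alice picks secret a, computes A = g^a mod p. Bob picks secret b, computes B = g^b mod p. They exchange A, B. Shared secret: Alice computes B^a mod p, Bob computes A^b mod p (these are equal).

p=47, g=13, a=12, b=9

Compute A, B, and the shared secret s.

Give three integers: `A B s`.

Answer: 9 11 6

Derivation:
A = 13^12 mod 47  (bits of 12 = 1100)
  bit 0 = 1: r = r^2 * 13 mod 47 = 1^2 * 13 = 1*13 = 13
  bit 1 = 1: r = r^2 * 13 mod 47 = 13^2 * 13 = 28*13 = 35
  bit 2 = 0: r = r^2 mod 47 = 35^2 = 3
  bit 3 = 0: r = r^2 mod 47 = 3^2 = 9
  -> A = 9
B = 13^9 mod 47  (bits of 9 = 1001)
  bit 0 = 1: r = r^2 * 13 mod 47 = 1^2 * 13 = 1*13 = 13
  bit 1 = 0: r = r^2 mod 47 = 13^2 = 28
  bit 2 = 0: r = r^2 mod 47 = 28^2 = 32
  bit 3 = 1: r = r^2 * 13 mod 47 = 32^2 * 13 = 37*13 = 11
  -> B = 11
s = B^a = 11^12 mod 47  (bits of 12 = 1100)
  bit 0 = 1: r = r^2 * 11 mod 47 = 1^2 * 11 = 1*11 = 11
  bit 1 = 1: r = r^2 * 11 mod 47 = 11^2 * 11 = 27*11 = 15
  bit 2 = 0: r = r^2 mod 47 = 15^2 = 37
  bit 3 = 0: r = r^2 mod 47 = 37^2 = 6
  -> s = B^a = 6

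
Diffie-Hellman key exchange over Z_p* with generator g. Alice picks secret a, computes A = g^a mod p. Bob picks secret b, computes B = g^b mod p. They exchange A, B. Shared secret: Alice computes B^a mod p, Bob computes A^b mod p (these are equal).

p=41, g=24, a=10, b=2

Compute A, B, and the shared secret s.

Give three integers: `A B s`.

A = 24^10 mod 41  (bits of 10 = 1010)
  bit 0 = 1: r = r^2 * 24 mod 41 = 1^2 * 24 = 1*24 = 24
  bit 1 = 0: r = r^2 mod 41 = 24^2 = 2
  bit 2 = 1: r = r^2 * 24 mod 41 = 2^2 * 24 = 4*24 = 14
  bit 3 = 0: r = r^2 mod 41 = 14^2 = 32
  -> A = 32
B = 24^2 mod 41  (bits of 2 = 10)
  bit 0 = 1: r = r^2 * 24 mod 41 = 1^2 * 24 = 1*24 = 24
  bit 1 = 0: r = r^2 mod 41 = 24^2 = 2
  -> B = 2
s = B^a = 2^10 mod 41  (bits of 10 = 1010)
  bit 0 = 1: r = r^2 * 2 mod 41 = 1^2 * 2 = 1*2 = 2
  bit 1 = 0: r = r^2 mod 41 = 2^2 = 4
  bit 2 = 1: r = r^2 * 2 mod 41 = 4^2 * 2 = 16*2 = 32
  bit 3 = 0: r = r^2 mod 41 = 32^2 = 40
  -> s = B^a = 40

Answer: 32 2 40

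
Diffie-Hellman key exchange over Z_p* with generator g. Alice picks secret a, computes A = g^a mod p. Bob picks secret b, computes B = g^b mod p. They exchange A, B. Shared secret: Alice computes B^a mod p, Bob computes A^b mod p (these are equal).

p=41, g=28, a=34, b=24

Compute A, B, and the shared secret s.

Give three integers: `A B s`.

A = 28^34 mod 41  (bits of 34 = 100010)
  bit 0 = 1: r = r^2 * 28 mod 41 = 1^2 * 28 = 1*28 = 28
  bit 1 = 0: r = r^2 mod 41 = 28^2 = 5
  bit 2 = 0: r = r^2 mod 41 = 5^2 = 25
  bit 3 = 0: r = r^2 mod 41 = 25^2 = 10
  bit 4 = 1: r = r^2 * 28 mod 41 = 10^2 * 28 = 18*28 = 12
  bit 5 = 0: r = r^2 mod 41 = 12^2 = 21
  -> A = 21
B = 28^24 mod 41  (bits of 24 = 11000)
  bit 0 = 1: r = r^2 * 28 mod 41 = 1^2 * 28 = 1*28 = 28
  bit 1 = 1: r = r^2 * 28 mod 41 = 28^2 * 28 = 5*28 = 17
  bit 2 = 0: r = r^2 mod 41 = 17^2 = 2
  bit 3 = 0: r = r^2 mod 41 = 2^2 = 4
  bit 4 = 0: r = r^2 mod 41 = 4^2 = 16
  -> B = 16
s = B^a = 16^34 mod 41  (bits of 34 = 100010)
  bit 0 = 1: r = r^2 * 16 mod 41 = 1^2 * 16 = 1*16 = 16
  bit 1 = 0: r = r^2 mod 41 = 16^2 = 10
  bit 2 = 0: r = r^2 mod 41 = 10^2 = 18
  bit 3 = 0: r = r^2 mod 41 = 18^2 = 37
  bit 4 = 1: r = r^2 * 16 mod 41 = 37^2 * 16 = 16*16 = 10
  bit 5 = 0: r = r^2 mod 41 = 10^2 = 18
  -> s = B^a = 18

Answer: 21 16 18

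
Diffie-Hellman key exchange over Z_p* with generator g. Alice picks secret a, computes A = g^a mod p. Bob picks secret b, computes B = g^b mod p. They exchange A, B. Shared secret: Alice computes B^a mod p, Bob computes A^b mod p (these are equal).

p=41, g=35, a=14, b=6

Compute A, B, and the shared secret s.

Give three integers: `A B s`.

Answer: 21 39 25

Derivation:
A = 35^14 mod 41  (bits of 14 = 1110)
  bit 0 = 1: r = r^2 * 35 mod 41 = 1^2 * 35 = 1*35 = 35
  bit 1 = 1: r = r^2 * 35 mod 41 = 35^2 * 35 = 36*35 = 30
  bit 2 = 1: r = r^2 * 35 mod 41 = 30^2 * 35 = 39*35 = 12
  bit 3 = 0: r = r^2 mod 41 = 12^2 = 21
  -> A = 21
B = 35^6 mod 41  (bits of 6 = 110)
  bit 0 = 1: r = r^2 * 35 mod 41 = 1^2 * 35 = 1*35 = 35
  bit 1 = 1: r = r^2 * 35 mod 41 = 35^2 * 35 = 36*35 = 30
  bit 2 = 0: r = r^2 mod 41 = 30^2 = 39
  -> B = 39
s = B^a = 39^14 mod 41  (bits of 14 = 1110)
  bit 0 = 1: r = r^2 * 39 mod 41 = 1^2 * 39 = 1*39 = 39
  bit 1 = 1: r = r^2 * 39 mod 41 = 39^2 * 39 = 4*39 = 33
  bit 2 = 1: r = r^2 * 39 mod 41 = 33^2 * 39 = 23*39 = 36
  bit 3 = 0: r = r^2 mod 41 = 36^2 = 25
  -> s = B^a = 25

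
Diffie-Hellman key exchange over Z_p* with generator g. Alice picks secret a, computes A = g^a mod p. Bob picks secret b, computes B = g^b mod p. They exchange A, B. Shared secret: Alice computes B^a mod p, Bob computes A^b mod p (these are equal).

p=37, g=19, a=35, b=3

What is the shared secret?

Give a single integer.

Answer: 8

Derivation:
A = 19^35 mod 37  (bits of 35 = 100011)
  bit 0 = 1: r = r^2 * 19 mod 37 = 1^2 * 19 = 1*19 = 19
  bit 1 = 0: r = r^2 mod 37 = 19^2 = 28
  bit 2 = 0: r = r^2 mod 37 = 28^2 = 7
  bit 3 = 0: r = r^2 mod 37 = 7^2 = 12
  bit 4 = 1: r = r^2 * 19 mod 37 = 12^2 * 19 = 33*19 = 35
  bit 5 = 1: r = r^2 * 19 mod 37 = 35^2 * 19 = 4*19 = 2
  -> A = 2
B = 19^3 mod 37  (bits of 3 = 11)
  bit 0 = 1: r = r^2 * 19 mod 37 = 1^2 * 19 = 1*19 = 19
  bit 1 = 1: r = r^2 * 19 mod 37 = 19^2 * 19 = 28*19 = 14
  -> B = 14
s = B^a = 14^35 mod 37  (bits of 35 = 100011)
  bit 0 = 1: r = r^2 * 14 mod 37 = 1^2 * 14 = 1*14 = 14
  bit 1 = 0: r = r^2 mod 37 = 14^2 = 11
  bit 2 = 0: r = r^2 mod 37 = 11^2 = 10
  bit 3 = 0: r = r^2 mod 37 = 10^2 = 26
  bit 4 = 1: r = r^2 * 14 mod 37 = 26^2 * 14 = 10*14 = 29
  bit 5 = 1: r = r^2 * 14 mod 37 = 29^2 * 14 = 27*14 = 8
  -> s = B^a = 8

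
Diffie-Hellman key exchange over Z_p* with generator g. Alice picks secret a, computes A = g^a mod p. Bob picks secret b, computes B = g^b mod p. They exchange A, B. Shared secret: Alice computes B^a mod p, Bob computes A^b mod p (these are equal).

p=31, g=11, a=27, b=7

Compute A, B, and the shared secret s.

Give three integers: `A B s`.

Answer: 15 13 23

Derivation:
A = 11^27 mod 31  (bits of 27 = 11011)
  bit 0 = 1: r = r^2 * 11 mod 31 = 1^2 * 11 = 1*11 = 11
  bit 1 = 1: r = r^2 * 11 mod 31 = 11^2 * 11 = 28*11 = 29
  bit 2 = 0: r = r^2 mod 31 = 29^2 = 4
  bit 3 = 1: r = r^2 * 11 mod 31 = 4^2 * 11 = 16*11 = 21
  bit 4 = 1: r = r^2 * 11 mod 31 = 21^2 * 11 = 7*11 = 15
  -> A = 15
B = 11^7 mod 31  (bits of 7 = 111)
  bit 0 = 1: r = r^2 * 11 mod 31 = 1^2 * 11 = 1*11 = 11
  bit 1 = 1: r = r^2 * 11 mod 31 = 11^2 * 11 = 28*11 = 29
  bit 2 = 1: r = r^2 * 11 mod 31 = 29^2 * 11 = 4*11 = 13
  -> B = 13
s = B^a = 13^27 mod 31  (bits of 27 = 11011)
  bit 0 = 1: r = r^2 * 13 mod 31 = 1^2 * 13 = 1*13 = 13
  bit 1 = 1: r = r^2 * 13 mod 31 = 13^2 * 13 = 14*13 = 27
  bit 2 = 0: r = r^2 mod 31 = 27^2 = 16
  bit 3 = 1: r = r^2 * 13 mod 31 = 16^2 * 13 = 8*13 = 11
  bit 4 = 1: r = r^2 * 13 mod 31 = 11^2 * 13 = 28*13 = 23
  -> s = B^a = 23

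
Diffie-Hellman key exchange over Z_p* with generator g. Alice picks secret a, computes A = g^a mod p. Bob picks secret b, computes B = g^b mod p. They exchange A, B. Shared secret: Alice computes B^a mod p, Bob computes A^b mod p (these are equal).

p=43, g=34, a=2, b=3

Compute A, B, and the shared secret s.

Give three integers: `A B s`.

A = 34^2 mod 43  (bits of 2 = 10)
  bit 0 = 1: r = r^2 * 34 mod 43 = 1^2 * 34 = 1*34 = 34
  bit 1 = 0: r = r^2 mod 43 = 34^2 = 38
  -> A = 38
B = 34^3 mod 43  (bits of 3 = 11)
  bit 0 = 1: r = r^2 * 34 mod 43 = 1^2 * 34 = 1*34 = 34
  bit 1 = 1: r = r^2 * 34 mod 43 = 34^2 * 34 = 38*34 = 2
  -> B = 2
s = B^a = 2^2 mod 43  (bits of 2 = 10)
  bit 0 = 1: r = r^2 * 2 mod 43 = 1^2 * 2 = 1*2 = 2
  bit 1 = 0: r = r^2 mod 43 = 2^2 = 4
  -> s = B^a = 4

Answer: 38 2 4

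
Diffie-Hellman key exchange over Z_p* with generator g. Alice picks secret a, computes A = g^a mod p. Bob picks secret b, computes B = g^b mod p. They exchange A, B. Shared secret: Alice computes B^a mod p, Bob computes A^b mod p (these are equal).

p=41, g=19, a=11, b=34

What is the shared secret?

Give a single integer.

Answer: 39

Derivation:
A = 19^11 mod 41  (bits of 11 = 1011)
  bit 0 = 1: r = r^2 * 19 mod 41 = 1^2 * 19 = 1*19 = 19
  bit 1 = 0: r = r^2 mod 41 = 19^2 = 33
  bit 2 = 1: r = r^2 * 19 mod 41 = 33^2 * 19 = 23*19 = 27
  bit 3 = 1: r = r^2 * 19 mod 41 = 27^2 * 19 = 32*19 = 34
  -> A = 34
B = 19^34 mod 41  (bits of 34 = 100010)
  bit 0 = 1: r = r^2 * 19 mod 41 = 1^2 * 19 = 1*19 = 19
  bit 1 = 0: r = r^2 mod 41 = 19^2 = 33
  bit 2 = 0: r = r^2 mod 41 = 33^2 = 23
  bit 3 = 0: r = r^2 mod 41 = 23^2 = 37
  bit 4 = 1: r = r^2 * 19 mod 41 = 37^2 * 19 = 16*19 = 17
  bit 5 = 0: r = r^2 mod 41 = 17^2 = 2
  -> B = 2
s = B^a = 2^11 mod 41  (bits of 11 = 1011)
  bit 0 = 1: r = r^2 * 2 mod 41 = 1^2 * 2 = 1*2 = 2
  bit 1 = 0: r = r^2 mod 41 = 2^2 = 4
  bit 2 = 1: r = r^2 * 2 mod 41 = 4^2 * 2 = 16*2 = 32
  bit 3 = 1: r = r^2 * 2 mod 41 = 32^2 * 2 = 40*2 = 39
  -> s = B^a = 39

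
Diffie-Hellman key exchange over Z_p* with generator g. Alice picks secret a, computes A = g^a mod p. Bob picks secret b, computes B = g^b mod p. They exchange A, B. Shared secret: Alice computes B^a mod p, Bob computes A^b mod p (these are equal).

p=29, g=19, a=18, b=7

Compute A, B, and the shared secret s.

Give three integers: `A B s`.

Answer: 5 12 28

Derivation:
A = 19^18 mod 29  (bits of 18 = 10010)
  bit 0 = 1: r = r^2 * 19 mod 29 = 1^2 * 19 = 1*19 = 19
  bit 1 = 0: r = r^2 mod 29 = 19^2 = 13
  bit 2 = 0: r = r^2 mod 29 = 13^2 = 24
  bit 3 = 1: r = r^2 * 19 mod 29 = 24^2 * 19 = 25*19 = 11
  bit 4 = 0: r = r^2 mod 29 = 11^2 = 5
  -> A = 5
B = 19^7 mod 29  (bits of 7 = 111)
  bit 0 = 1: r = r^2 * 19 mod 29 = 1^2 * 19 = 1*19 = 19
  bit 1 = 1: r = r^2 * 19 mod 29 = 19^2 * 19 = 13*19 = 15
  bit 2 = 1: r = r^2 * 19 mod 29 = 15^2 * 19 = 22*19 = 12
  -> B = 12
s = B^a = 12^18 mod 29  (bits of 18 = 10010)
  bit 0 = 1: r = r^2 * 12 mod 29 = 1^2 * 12 = 1*12 = 12
  bit 1 = 0: r = r^2 mod 29 = 12^2 = 28
  bit 2 = 0: r = r^2 mod 29 = 28^2 = 1
  bit 3 = 1: r = r^2 * 12 mod 29 = 1^2 * 12 = 1*12 = 12
  bit 4 = 0: r = r^2 mod 29 = 12^2 = 28
  -> s = B^a = 28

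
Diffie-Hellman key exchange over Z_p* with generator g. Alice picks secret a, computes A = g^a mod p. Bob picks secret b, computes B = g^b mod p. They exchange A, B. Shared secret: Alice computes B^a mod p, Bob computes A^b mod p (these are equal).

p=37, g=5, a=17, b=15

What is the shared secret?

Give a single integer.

A = 5^17 mod 37  (bits of 17 = 10001)
  bit 0 = 1: r = r^2 * 5 mod 37 = 1^2 * 5 = 1*5 = 5
  bit 1 = 0: r = r^2 mod 37 = 5^2 = 25
  bit 2 = 0: r = r^2 mod 37 = 25^2 = 33
  bit 3 = 0: r = r^2 mod 37 = 33^2 = 16
  bit 4 = 1: r = r^2 * 5 mod 37 = 16^2 * 5 = 34*5 = 22
  -> A = 22
B = 5^15 mod 37  (bits of 15 = 1111)
  bit 0 = 1: r = r^2 * 5 mod 37 = 1^2 * 5 = 1*5 = 5
  bit 1 = 1: r = r^2 * 5 mod 37 = 5^2 * 5 = 25*5 = 14
  bit 2 = 1: r = r^2 * 5 mod 37 = 14^2 * 5 = 11*5 = 18
  bit 3 = 1: r = r^2 * 5 mod 37 = 18^2 * 5 = 28*5 = 29
  -> B = 29
s = B^a = 29^17 mod 37  (bits of 17 = 10001)
  bit 0 = 1: r = r^2 * 29 mod 37 = 1^2 * 29 = 1*29 = 29
  bit 1 = 0: r = r^2 mod 37 = 29^2 = 27
  bit 2 = 0: r = r^2 mod 37 = 27^2 = 26
  bit 3 = 0: r = r^2 mod 37 = 26^2 = 10
  bit 4 = 1: r = r^2 * 29 mod 37 = 10^2 * 29 = 26*29 = 14
  -> s = B^a = 14

Answer: 14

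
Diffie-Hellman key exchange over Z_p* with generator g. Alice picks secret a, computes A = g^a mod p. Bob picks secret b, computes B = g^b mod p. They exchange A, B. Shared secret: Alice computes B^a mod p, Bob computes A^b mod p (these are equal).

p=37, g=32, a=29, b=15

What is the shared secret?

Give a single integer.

A = 32^29 mod 37  (bits of 29 = 11101)
  bit 0 = 1: r = r^2 * 32 mod 37 = 1^2 * 32 = 1*32 = 32
  bit 1 = 1: r = r^2 * 32 mod 37 = 32^2 * 32 = 25*32 = 23
  bit 2 = 1: r = r^2 * 32 mod 37 = 23^2 * 32 = 11*32 = 19
  bit 3 = 0: r = r^2 mod 37 = 19^2 = 28
  bit 4 = 1: r = r^2 * 32 mod 37 = 28^2 * 32 = 7*32 = 2
  -> A = 2
B = 32^15 mod 37  (bits of 15 = 1111)
  bit 0 = 1: r = r^2 * 32 mod 37 = 1^2 * 32 = 1*32 = 32
  bit 1 = 1: r = r^2 * 32 mod 37 = 32^2 * 32 = 25*32 = 23
  bit 2 = 1: r = r^2 * 32 mod 37 = 23^2 * 32 = 11*32 = 19
  bit 3 = 1: r = r^2 * 32 mod 37 = 19^2 * 32 = 28*32 = 8
  -> B = 8
s = B^a = 8^29 mod 37  (bits of 29 = 11101)
  bit 0 = 1: r = r^2 * 8 mod 37 = 1^2 * 8 = 1*8 = 8
  bit 1 = 1: r = r^2 * 8 mod 37 = 8^2 * 8 = 27*8 = 31
  bit 2 = 1: r = r^2 * 8 mod 37 = 31^2 * 8 = 36*8 = 29
  bit 3 = 0: r = r^2 mod 37 = 29^2 = 27
  bit 4 = 1: r = r^2 * 8 mod 37 = 27^2 * 8 = 26*8 = 23
  -> s = B^a = 23

Answer: 23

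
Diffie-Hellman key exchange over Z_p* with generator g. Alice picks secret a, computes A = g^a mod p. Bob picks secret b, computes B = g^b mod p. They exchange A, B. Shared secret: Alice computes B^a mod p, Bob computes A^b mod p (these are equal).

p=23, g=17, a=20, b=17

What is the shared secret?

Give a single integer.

Answer: 4

Derivation:
A = 17^20 mod 23  (bits of 20 = 10100)
  bit 0 = 1: r = r^2 * 17 mod 23 = 1^2 * 17 = 1*17 = 17
  bit 1 = 0: r = r^2 mod 23 = 17^2 = 13
  bit 2 = 1: r = r^2 * 17 mod 23 = 13^2 * 17 = 8*17 = 21
  bit 3 = 0: r = r^2 mod 23 = 21^2 = 4
  bit 4 = 0: r = r^2 mod 23 = 4^2 = 16
  -> A = 16
B = 17^17 mod 23  (bits of 17 = 10001)
  bit 0 = 1: r = r^2 * 17 mod 23 = 1^2 * 17 = 1*17 = 17
  bit 1 = 0: r = r^2 mod 23 = 17^2 = 13
  bit 2 = 0: r = r^2 mod 23 = 13^2 = 8
  bit 3 = 0: r = r^2 mod 23 = 8^2 = 18
  bit 4 = 1: r = r^2 * 17 mod 23 = 18^2 * 17 = 2*17 = 11
  -> B = 11
s = B^a = 11^20 mod 23  (bits of 20 = 10100)
  bit 0 = 1: r = r^2 * 11 mod 23 = 1^2 * 11 = 1*11 = 11
  bit 1 = 0: r = r^2 mod 23 = 11^2 = 6
  bit 2 = 1: r = r^2 * 11 mod 23 = 6^2 * 11 = 13*11 = 5
  bit 3 = 0: r = r^2 mod 23 = 5^2 = 2
  bit 4 = 0: r = r^2 mod 23 = 2^2 = 4
  -> s = B^a = 4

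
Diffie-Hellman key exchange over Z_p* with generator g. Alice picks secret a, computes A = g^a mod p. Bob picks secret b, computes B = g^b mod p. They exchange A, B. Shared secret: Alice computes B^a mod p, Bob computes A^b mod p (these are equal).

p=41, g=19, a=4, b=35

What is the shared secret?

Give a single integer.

Answer: 40

Derivation:
A = 19^4 mod 41  (bits of 4 = 100)
  bit 0 = 1: r = r^2 * 19 mod 41 = 1^2 * 19 = 1*19 = 19
  bit 1 = 0: r = r^2 mod 41 = 19^2 = 33
  bit 2 = 0: r = r^2 mod 41 = 33^2 = 23
  -> A = 23
B = 19^35 mod 41  (bits of 35 = 100011)
  bit 0 = 1: r = r^2 * 19 mod 41 = 1^2 * 19 = 1*19 = 19
  bit 1 = 0: r = r^2 mod 41 = 19^2 = 33
  bit 2 = 0: r = r^2 mod 41 = 33^2 = 23
  bit 3 = 0: r = r^2 mod 41 = 23^2 = 37
  bit 4 = 1: r = r^2 * 19 mod 41 = 37^2 * 19 = 16*19 = 17
  bit 5 = 1: r = r^2 * 19 mod 41 = 17^2 * 19 = 2*19 = 38
  -> B = 38
s = B^a = 38^4 mod 41  (bits of 4 = 100)
  bit 0 = 1: r = r^2 * 38 mod 41 = 1^2 * 38 = 1*38 = 38
  bit 1 = 0: r = r^2 mod 41 = 38^2 = 9
  bit 2 = 0: r = r^2 mod 41 = 9^2 = 40
  -> s = B^a = 40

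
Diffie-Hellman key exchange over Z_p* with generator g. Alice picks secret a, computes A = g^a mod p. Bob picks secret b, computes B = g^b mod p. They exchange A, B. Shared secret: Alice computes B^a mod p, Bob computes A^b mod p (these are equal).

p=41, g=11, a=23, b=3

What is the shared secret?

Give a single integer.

A = 11^23 mod 41  (bits of 23 = 10111)
  bit 0 = 1: r = r^2 * 11 mod 41 = 1^2 * 11 = 1*11 = 11
  bit 1 = 0: r = r^2 mod 41 = 11^2 = 39
  bit 2 = 1: r = r^2 * 11 mod 41 = 39^2 * 11 = 4*11 = 3
  bit 3 = 1: r = r^2 * 11 mod 41 = 3^2 * 11 = 9*11 = 17
  bit 4 = 1: r = r^2 * 11 mod 41 = 17^2 * 11 = 2*11 = 22
  -> A = 22
B = 11^3 mod 41  (bits of 3 = 11)
  bit 0 = 1: r = r^2 * 11 mod 41 = 1^2 * 11 = 1*11 = 11
  bit 1 = 1: r = r^2 * 11 mod 41 = 11^2 * 11 = 39*11 = 19
  -> B = 19
s = B^a = 19^23 mod 41  (bits of 23 = 10111)
  bit 0 = 1: r = r^2 * 19 mod 41 = 1^2 * 19 = 1*19 = 19
  bit 1 = 0: r = r^2 mod 41 = 19^2 = 33
  bit 2 = 1: r = r^2 * 19 mod 41 = 33^2 * 19 = 23*19 = 27
  bit 3 = 1: r = r^2 * 19 mod 41 = 27^2 * 19 = 32*19 = 34
  bit 4 = 1: r = r^2 * 19 mod 41 = 34^2 * 19 = 8*19 = 29
  -> s = B^a = 29

Answer: 29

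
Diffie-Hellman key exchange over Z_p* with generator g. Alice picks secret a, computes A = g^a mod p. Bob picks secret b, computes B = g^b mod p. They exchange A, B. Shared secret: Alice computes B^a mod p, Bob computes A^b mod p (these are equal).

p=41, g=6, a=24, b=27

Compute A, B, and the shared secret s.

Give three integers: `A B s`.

Answer: 16 12 10

Derivation:
A = 6^24 mod 41  (bits of 24 = 11000)
  bit 0 = 1: r = r^2 * 6 mod 41 = 1^2 * 6 = 1*6 = 6
  bit 1 = 1: r = r^2 * 6 mod 41 = 6^2 * 6 = 36*6 = 11
  bit 2 = 0: r = r^2 mod 41 = 11^2 = 39
  bit 3 = 0: r = r^2 mod 41 = 39^2 = 4
  bit 4 = 0: r = r^2 mod 41 = 4^2 = 16
  -> A = 16
B = 6^27 mod 41  (bits of 27 = 11011)
  bit 0 = 1: r = r^2 * 6 mod 41 = 1^2 * 6 = 1*6 = 6
  bit 1 = 1: r = r^2 * 6 mod 41 = 6^2 * 6 = 36*6 = 11
  bit 2 = 0: r = r^2 mod 41 = 11^2 = 39
  bit 3 = 1: r = r^2 * 6 mod 41 = 39^2 * 6 = 4*6 = 24
  bit 4 = 1: r = r^2 * 6 mod 41 = 24^2 * 6 = 2*6 = 12
  -> B = 12
s = B^a = 12^24 mod 41  (bits of 24 = 11000)
  bit 0 = 1: r = r^2 * 12 mod 41 = 1^2 * 12 = 1*12 = 12
  bit 1 = 1: r = r^2 * 12 mod 41 = 12^2 * 12 = 21*12 = 6
  bit 2 = 0: r = r^2 mod 41 = 6^2 = 36
  bit 3 = 0: r = r^2 mod 41 = 36^2 = 25
  bit 4 = 0: r = r^2 mod 41 = 25^2 = 10
  -> s = B^a = 10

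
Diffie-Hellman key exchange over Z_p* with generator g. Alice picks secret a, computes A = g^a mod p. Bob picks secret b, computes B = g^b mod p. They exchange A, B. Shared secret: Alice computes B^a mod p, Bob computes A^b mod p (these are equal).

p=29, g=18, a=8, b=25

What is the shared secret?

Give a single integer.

Answer: 25

Derivation:
A = 18^8 mod 29  (bits of 8 = 1000)
  bit 0 = 1: r = r^2 * 18 mod 29 = 1^2 * 18 = 1*18 = 18
  bit 1 = 0: r = r^2 mod 29 = 18^2 = 5
  bit 2 = 0: r = r^2 mod 29 = 5^2 = 25
  bit 3 = 0: r = r^2 mod 29 = 25^2 = 16
  -> A = 16
B = 18^25 mod 29  (bits of 25 = 11001)
  bit 0 = 1: r = r^2 * 18 mod 29 = 1^2 * 18 = 1*18 = 18
  bit 1 = 1: r = r^2 * 18 mod 29 = 18^2 * 18 = 5*18 = 3
  bit 2 = 0: r = r^2 mod 29 = 3^2 = 9
  bit 3 = 0: r = r^2 mod 29 = 9^2 = 23
  bit 4 = 1: r = r^2 * 18 mod 29 = 23^2 * 18 = 7*18 = 10
  -> B = 10
s = B^a = 10^8 mod 29  (bits of 8 = 1000)
  bit 0 = 1: r = r^2 * 10 mod 29 = 1^2 * 10 = 1*10 = 10
  bit 1 = 0: r = r^2 mod 29 = 10^2 = 13
  bit 2 = 0: r = r^2 mod 29 = 13^2 = 24
  bit 3 = 0: r = r^2 mod 29 = 24^2 = 25
  -> s = B^a = 25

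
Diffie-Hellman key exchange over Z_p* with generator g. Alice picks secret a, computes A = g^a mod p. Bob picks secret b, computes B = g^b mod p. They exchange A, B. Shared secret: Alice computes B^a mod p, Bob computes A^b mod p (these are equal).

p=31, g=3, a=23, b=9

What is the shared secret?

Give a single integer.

A = 3^23 mod 31  (bits of 23 = 10111)
  bit 0 = 1: r = r^2 * 3 mod 31 = 1^2 * 3 = 1*3 = 3
  bit 1 = 0: r = r^2 mod 31 = 3^2 = 9
  bit 2 = 1: r = r^2 * 3 mod 31 = 9^2 * 3 = 19*3 = 26
  bit 3 = 1: r = r^2 * 3 mod 31 = 26^2 * 3 = 25*3 = 13
  bit 4 = 1: r = r^2 * 3 mod 31 = 13^2 * 3 = 14*3 = 11
  -> A = 11
B = 3^9 mod 31  (bits of 9 = 1001)
  bit 0 = 1: r = r^2 * 3 mod 31 = 1^2 * 3 = 1*3 = 3
  bit 1 = 0: r = r^2 mod 31 = 3^2 = 9
  bit 2 = 0: r = r^2 mod 31 = 9^2 = 19
  bit 3 = 1: r = r^2 * 3 mod 31 = 19^2 * 3 = 20*3 = 29
  -> B = 29
s = B^a = 29^23 mod 31  (bits of 23 = 10111)
  bit 0 = 1: r = r^2 * 29 mod 31 = 1^2 * 29 = 1*29 = 29
  bit 1 = 0: r = r^2 mod 31 = 29^2 = 4
  bit 2 = 1: r = r^2 * 29 mod 31 = 4^2 * 29 = 16*29 = 30
  bit 3 = 1: r = r^2 * 29 mod 31 = 30^2 * 29 = 1*29 = 29
  bit 4 = 1: r = r^2 * 29 mod 31 = 29^2 * 29 = 4*29 = 23
  -> s = B^a = 23

Answer: 23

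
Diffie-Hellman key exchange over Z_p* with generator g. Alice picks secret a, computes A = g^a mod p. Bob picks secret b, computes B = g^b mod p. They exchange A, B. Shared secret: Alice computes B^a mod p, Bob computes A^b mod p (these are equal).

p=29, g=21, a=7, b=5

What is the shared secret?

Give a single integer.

A = 21^7 mod 29  (bits of 7 = 111)
  bit 0 = 1: r = r^2 * 21 mod 29 = 1^2 * 21 = 1*21 = 21
  bit 1 = 1: r = r^2 * 21 mod 29 = 21^2 * 21 = 6*21 = 10
  bit 2 = 1: r = r^2 * 21 mod 29 = 10^2 * 21 = 13*21 = 12
  -> A = 12
B = 21^5 mod 29  (bits of 5 = 101)
  bit 0 = 1: r = r^2 * 21 mod 29 = 1^2 * 21 = 1*21 = 21
  bit 1 = 0: r = r^2 mod 29 = 21^2 = 6
  bit 2 = 1: r = r^2 * 21 mod 29 = 6^2 * 21 = 7*21 = 2
  -> B = 2
s = B^a = 2^7 mod 29  (bits of 7 = 111)
  bit 0 = 1: r = r^2 * 2 mod 29 = 1^2 * 2 = 1*2 = 2
  bit 1 = 1: r = r^2 * 2 mod 29 = 2^2 * 2 = 4*2 = 8
  bit 2 = 1: r = r^2 * 2 mod 29 = 8^2 * 2 = 6*2 = 12
  -> s = B^a = 12

Answer: 12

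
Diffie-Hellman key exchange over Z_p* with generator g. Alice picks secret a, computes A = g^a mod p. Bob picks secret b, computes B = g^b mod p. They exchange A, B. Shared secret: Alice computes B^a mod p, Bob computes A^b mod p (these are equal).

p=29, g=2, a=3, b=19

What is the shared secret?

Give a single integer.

Answer: 2

Derivation:
A = 2^3 mod 29  (bits of 3 = 11)
  bit 0 = 1: r = r^2 * 2 mod 29 = 1^2 * 2 = 1*2 = 2
  bit 1 = 1: r = r^2 * 2 mod 29 = 2^2 * 2 = 4*2 = 8
  -> A = 8
B = 2^19 mod 29  (bits of 19 = 10011)
  bit 0 = 1: r = r^2 * 2 mod 29 = 1^2 * 2 = 1*2 = 2
  bit 1 = 0: r = r^2 mod 29 = 2^2 = 4
  bit 2 = 0: r = r^2 mod 29 = 4^2 = 16
  bit 3 = 1: r = r^2 * 2 mod 29 = 16^2 * 2 = 24*2 = 19
  bit 4 = 1: r = r^2 * 2 mod 29 = 19^2 * 2 = 13*2 = 26
  -> B = 26
s = B^a = 26^3 mod 29  (bits of 3 = 11)
  bit 0 = 1: r = r^2 * 26 mod 29 = 1^2 * 26 = 1*26 = 26
  bit 1 = 1: r = r^2 * 26 mod 29 = 26^2 * 26 = 9*26 = 2
  -> s = B^a = 2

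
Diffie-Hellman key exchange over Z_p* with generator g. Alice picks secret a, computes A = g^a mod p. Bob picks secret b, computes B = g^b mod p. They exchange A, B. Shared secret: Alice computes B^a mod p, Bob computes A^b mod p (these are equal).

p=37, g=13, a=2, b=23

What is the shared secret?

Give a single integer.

Answer: 4

Derivation:
A = 13^2 mod 37  (bits of 2 = 10)
  bit 0 = 1: r = r^2 * 13 mod 37 = 1^2 * 13 = 1*13 = 13
  bit 1 = 0: r = r^2 mod 37 = 13^2 = 21
  -> A = 21
B = 13^23 mod 37  (bits of 23 = 10111)
  bit 0 = 1: r = r^2 * 13 mod 37 = 1^2 * 13 = 1*13 = 13
  bit 1 = 0: r = r^2 mod 37 = 13^2 = 21
  bit 2 = 1: r = r^2 * 13 mod 37 = 21^2 * 13 = 34*13 = 35
  bit 3 = 1: r = r^2 * 13 mod 37 = 35^2 * 13 = 4*13 = 15
  bit 4 = 1: r = r^2 * 13 mod 37 = 15^2 * 13 = 3*13 = 2
  -> B = 2
s = B^a = 2^2 mod 37  (bits of 2 = 10)
  bit 0 = 1: r = r^2 * 2 mod 37 = 1^2 * 2 = 1*2 = 2
  bit 1 = 0: r = r^2 mod 37 = 2^2 = 4
  -> s = B^a = 4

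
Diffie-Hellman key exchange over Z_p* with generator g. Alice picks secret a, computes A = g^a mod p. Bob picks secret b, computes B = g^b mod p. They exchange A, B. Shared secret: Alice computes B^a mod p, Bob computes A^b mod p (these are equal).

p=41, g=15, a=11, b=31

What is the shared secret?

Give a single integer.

Answer: 26

Derivation:
A = 15^11 mod 41  (bits of 11 = 1011)
  bit 0 = 1: r = r^2 * 15 mod 41 = 1^2 * 15 = 1*15 = 15
  bit 1 = 0: r = r^2 mod 41 = 15^2 = 20
  bit 2 = 1: r = r^2 * 15 mod 41 = 20^2 * 15 = 31*15 = 14
  bit 3 = 1: r = r^2 * 15 mod 41 = 14^2 * 15 = 32*15 = 29
  -> A = 29
B = 15^31 mod 41  (bits of 31 = 11111)
  bit 0 = 1: r = r^2 * 15 mod 41 = 1^2 * 15 = 1*15 = 15
  bit 1 = 1: r = r^2 * 15 mod 41 = 15^2 * 15 = 20*15 = 13
  bit 2 = 1: r = r^2 * 15 mod 41 = 13^2 * 15 = 5*15 = 34
  bit 3 = 1: r = r^2 * 15 mod 41 = 34^2 * 15 = 8*15 = 38
  bit 4 = 1: r = r^2 * 15 mod 41 = 38^2 * 15 = 9*15 = 12
  -> B = 12
s = B^a = 12^11 mod 41  (bits of 11 = 1011)
  bit 0 = 1: r = r^2 * 12 mod 41 = 1^2 * 12 = 1*12 = 12
  bit 1 = 0: r = r^2 mod 41 = 12^2 = 21
  bit 2 = 1: r = r^2 * 12 mod 41 = 21^2 * 12 = 31*12 = 3
  bit 3 = 1: r = r^2 * 12 mod 41 = 3^2 * 12 = 9*12 = 26
  -> s = B^a = 26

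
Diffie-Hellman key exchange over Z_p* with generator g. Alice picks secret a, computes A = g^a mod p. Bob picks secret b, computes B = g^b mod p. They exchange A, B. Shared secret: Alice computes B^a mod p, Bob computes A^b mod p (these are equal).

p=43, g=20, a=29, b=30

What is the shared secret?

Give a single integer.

A = 20^29 mod 43  (bits of 29 = 11101)
  bit 0 = 1: r = r^2 * 20 mod 43 = 1^2 * 20 = 1*20 = 20
  bit 1 = 1: r = r^2 * 20 mod 43 = 20^2 * 20 = 13*20 = 2
  bit 2 = 1: r = r^2 * 20 mod 43 = 2^2 * 20 = 4*20 = 37
  bit 3 = 0: r = r^2 mod 43 = 37^2 = 36
  bit 4 = 1: r = r^2 * 20 mod 43 = 36^2 * 20 = 6*20 = 34
  -> A = 34
B = 20^30 mod 43  (bits of 30 = 11110)
  bit 0 = 1: r = r^2 * 20 mod 43 = 1^2 * 20 = 1*20 = 20
  bit 1 = 1: r = r^2 * 20 mod 43 = 20^2 * 20 = 13*20 = 2
  bit 2 = 1: r = r^2 * 20 mod 43 = 2^2 * 20 = 4*20 = 37
  bit 3 = 1: r = r^2 * 20 mod 43 = 37^2 * 20 = 36*20 = 32
  bit 4 = 0: r = r^2 mod 43 = 32^2 = 35
  -> B = 35
s = B^a = 35^29 mod 43  (bits of 29 = 11101)
  bit 0 = 1: r = r^2 * 35 mod 43 = 1^2 * 35 = 1*35 = 35
  bit 1 = 1: r = r^2 * 35 mod 43 = 35^2 * 35 = 21*35 = 4
  bit 2 = 1: r = r^2 * 35 mod 43 = 4^2 * 35 = 16*35 = 1
  bit 3 = 0: r = r^2 mod 43 = 1^2 = 1
  bit 4 = 1: r = r^2 * 35 mod 43 = 1^2 * 35 = 1*35 = 35
  -> s = B^a = 35

Answer: 35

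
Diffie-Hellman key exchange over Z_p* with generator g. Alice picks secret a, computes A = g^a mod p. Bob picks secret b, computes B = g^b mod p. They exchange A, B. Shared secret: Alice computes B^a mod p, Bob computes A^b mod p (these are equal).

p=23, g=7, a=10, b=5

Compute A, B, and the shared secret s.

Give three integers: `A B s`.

A = 7^10 mod 23  (bits of 10 = 1010)
  bit 0 = 1: r = r^2 * 7 mod 23 = 1^2 * 7 = 1*7 = 7
  bit 1 = 0: r = r^2 mod 23 = 7^2 = 3
  bit 2 = 1: r = r^2 * 7 mod 23 = 3^2 * 7 = 9*7 = 17
  bit 3 = 0: r = r^2 mod 23 = 17^2 = 13
  -> A = 13
B = 7^5 mod 23  (bits of 5 = 101)
  bit 0 = 1: r = r^2 * 7 mod 23 = 1^2 * 7 = 1*7 = 7
  bit 1 = 0: r = r^2 mod 23 = 7^2 = 3
  bit 2 = 1: r = r^2 * 7 mod 23 = 3^2 * 7 = 9*7 = 17
  -> B = 17
s = B^a = 17^10 mod 23  (bits of 10 = 1010)
  bit 0 = 1: r = r^2 * 17 mod 23 = 1^2 * 17 = 1*17 = 17
  bit 1 = 0: r = r^2 mod 23 = 17^2 = 13
  bit 2 = 1: r = r^2 * 17 mod 23 = 13^2 * 17 = 8*17 = 21
  bit 3 = 0: r = r^2 mod 23 = 21^2 = 4
  -> s = B^a = 4

Answer: 13 17 4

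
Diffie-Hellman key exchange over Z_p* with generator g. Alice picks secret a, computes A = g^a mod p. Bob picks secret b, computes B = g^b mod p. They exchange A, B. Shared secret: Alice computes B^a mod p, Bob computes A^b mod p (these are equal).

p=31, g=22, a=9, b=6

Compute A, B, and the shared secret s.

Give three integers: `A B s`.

Answer: 27 8 4

Derivation:
A = 22^9 mod 31  (bits of 9 = 1001)
  bit 0 = 1: r = r^2 * 22 mod 31 = 1^2 * 22 = 1*22 = 22
  bit 1 = 0: r = r^2 mod 31 = 22^2 = 19
  bit 2 = 0: r = r^2 mod 31 = 19^2 = 20
  bit 3 = 1: r = r^2 * 22 mod 31 = 20^2 * 22 = 28*22 = 27
  -> A = 27
B = 22^6 mod 31  (bits of 6 = 110)
  bit 0 = 1: r = r^2 * 22 mod 31 = 1^2 * 22 = 1*22 = 22
  bit 1 = 1: r = r^2 * 22 mod 31 = 22^2 * 22 = 19*22 = 15
  bit 2 = 0: r = r^2 mod 31 = 15^2 = 8
  -> B = 8
s = B^a = 8^9 mod 31  (bits of 9 = 1001)
  bit 0 = 1: r = r^2 * 8 mod 31 = 1^2 * 8 = 1*8 = 8
  bit 1 = 0: r = r^2 mod 31 = 8^2 = 2
  bit 2 = 0: r = r^2 mod 31 = 2^2 = 4
  bit 3 = 1: r = r^2 * 8 mod 31 = 4^2 * 8 = 16*8 = 4
  -> s = B^a = 4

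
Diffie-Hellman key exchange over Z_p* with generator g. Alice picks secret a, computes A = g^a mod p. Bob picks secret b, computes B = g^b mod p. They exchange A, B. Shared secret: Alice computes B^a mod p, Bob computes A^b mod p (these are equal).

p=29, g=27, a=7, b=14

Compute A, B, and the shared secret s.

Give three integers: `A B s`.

A = 27^7 mod 29  (bits of 7 = 111)
  bit 0 = 1: r = r^2 * 27 mod 29 = 1^2 * 27 = 1*27 = 27
  bit 1 = 1: r = r^2 * 27 mod 29 = 27^2 * 27 = 4*27 = 21
  bit 2 = 1: r = r^2 * 27 mod 29 = 21^2 * 27 = 6*27 = 17
  -> A = 17
B = 27^14 mod 29  (bits of 14 = 1110)
  bit 0 = 1: r = r^2 * 27 mod 29 = 1^2 * 27 = 1*27 = 27
  bit 1 = 1: r = r^2 * 27 mod 29 = 27^2 * 27 = 4*27 = 21
  bit 2 = 1: r = r^2 * 27 mod 29 = 21^2 * 27 = 6*27 = 17
  bit 3 = 0: r = r^2 mod 29 = 17^2 = 28
  -> B = 28
s = B^a = 28^7 mod 29  (bits of 7 = 111)
  bit 0 = 1: r = r^2 * 28 mod 29 = 1^2 * 28 = 1*28 = 28
  bit 1 = 1: r = r^2 * 28 mod 29 = 28^2 * 28 = 1*28 = 28
  bit 2 = 1: r = r^2 * 28 mod 29 = 28^2 * 28 = 1*28 = 28
  -> s = B^a = 28

Answer: 17 28 28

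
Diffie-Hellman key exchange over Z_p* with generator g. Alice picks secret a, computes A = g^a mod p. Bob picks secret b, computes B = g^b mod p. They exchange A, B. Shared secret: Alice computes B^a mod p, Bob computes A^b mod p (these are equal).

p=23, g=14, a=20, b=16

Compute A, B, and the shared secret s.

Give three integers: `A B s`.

Answer: 2 8 9

Derivation:
A = 14^20 mod 23  (bits of 20 = 10100)
  bit 0 = 1: r = r^2 * 14 mod 23 = 1^2 * 14 = 1*14 = 14
  bit 1 = 0: r = r^2 mod 23 = 14^2 = 12
  bit 2 = 1: r = r^2 * 14 mod 23 = 12^2 * 14 = 6*14 = 15
  bit 3 = 0: r = r^2 mod 23 = 15^2 = 18
  bit 4 = 0: r = r^2 mod 23 = 18^2 = 2
  -> A = 2
B = 14^16 mod 23  (bits of 16 = 10000)
  bit 0 = 1: r = r^2 * 14 mod 23 = 1^2 * 14 = 1*14 = 14
  bit 1 = 0: r = r^2 mod 23 = 14^2 = 12
  bit 2 = 0: r = r^2 mod 23 = 12^2 = 6
  bit 3 = 0: r = r^2 mod 23 = 6^2 = 13
  bit 4 = 0: r = r^2 mod 23 = 13^2 = 8
  -> B = 8
s = B^a = 8^20 mod 23  (bits of 20 = 10100)
  bit 0 = 1: r = r^2 * 8 mod 23 = 1^2 * 8 = 1*8 = 8
  bit 1 = 0: r = r^2 mod 23 = 8^2 = 18
  bit 2 = 1: r = r^2 * 8 mod 23 = 18^2 * 8 = 2*8 = 16
  bit 3 = 0: r = r^2 mod 23 = 16^2 = 3
  bit 4 = 0: r = r^2 mod 23 = 3^2 = 9
  -> s = B^a = 9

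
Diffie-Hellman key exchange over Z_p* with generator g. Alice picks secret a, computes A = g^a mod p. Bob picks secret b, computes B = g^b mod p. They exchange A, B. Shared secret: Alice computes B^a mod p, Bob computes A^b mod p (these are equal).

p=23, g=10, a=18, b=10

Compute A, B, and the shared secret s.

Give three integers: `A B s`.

Answer: 9 16 18

Derivation:
A = 10^18 mod 23  (bits of 18 = 10010)
  bit 0 = 1: r = r^2 * 10 mod 23 = 1^2 * 10 = 1*10 = 10
  bit 1 = 0: r = r^2 mod 23 = 10^2 = 8
  bit 2 = 0: r = r^2 mod 23 = 8^2 = 18
  bit 3 = 1: r = r^2 * 10 mod 23 = 18^2 * 10 = 2*10 = 20
  bit 4 = 0: r = r^2 mod 23 = 20^2 = 9
  -> A = 9
B = 10^10 mod 23  (bits of 10 = 1010)
  bit 0 = 1: r = r^2 * 10 mod 23 = 1^2 * 10 = 1*10 = 10
  bit 1 = 0: r = r^2 mod 23 = 10^2 = 8
  bit 2 = 1: r = r^2 * 10 mod 23 = 8^2 * 10 = 18*10 = 19
  bit 3 = 0: r = r^2 mod 23 = 19^2 = 16
  -> B = 16
s = B^a = 16^18 mod 23  (bits of 18 = 10010)
  bit 0 = 1: r = r^2 * 16 mod 23 = 1^2 * 16 = 1*16 = 16
  bit 1 = 0: r = r^2 mod 23 = 16^2 = 3
  bit 2 = 0: r = r^2 mod 23 = 3^2 = 9
  bit 3 = 1: r = r^2 * 16 mod 23 = 9^2 * 16 = 12*16 = 8
  bit 4 = 0: r = r^2 mod 23 = 8^2 = 18
  -> s = B^a = 18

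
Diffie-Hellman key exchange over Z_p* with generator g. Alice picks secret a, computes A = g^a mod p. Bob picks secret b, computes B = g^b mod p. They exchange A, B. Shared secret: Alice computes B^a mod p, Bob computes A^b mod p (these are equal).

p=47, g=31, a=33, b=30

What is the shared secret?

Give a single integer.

A = 31^33 mod 47  (bits of 33 = 100001)
  bit 0 = 1: r = r^2 * 31 mod 47 = 1^2 * 31 = 1*31 = 31
  bit 1 = 0: r = r^2 mod 47 = 31^2 = 21
  bit 2 = 0: r = r^2 mod 47 = 21^2 = 18
  bit 3 = 0: r = r^2 mod 47 = 18^2 = 42
  bit 4 = 0: r = r^2 mod 47 = 42^2 = 25
  bit 5 = 1: r = r^2 * 31 mod 47 = 25^2 * 31 = 14*31 = 11
  -> A = 11
B = 31^30 mod 47  (bits of 30 = 11110)
  bit 0 = 1: r = r^2 * 31 mod 47 = 1^2 * 31 = 1*31 = 31
  bit 1 = 1: r = r^2 * 31 mod 47 = 31^2 * 31 = 21*31 = 40
  bit 2 = 1: r = r^2 * 31 mod 47 = 40^2 * 31 = 2*31 = 15
  bit 3 = 1: r = r^2 * 31 mod 47 = 15^2 * 31 = 37*31 = 19
  bit 4 = 0: r = r^2 mod 47 = 19^2 = 32
  -> B = 32
s = B^a = 32^33 mod 47  (bits of 33 = 100001)
  bit 0 = 1: r = r^2 * 32 mod 47 = 1^2 * 32 = 1*32 = 32
  bit 1 = 0: r = r^2 mod 47 = 32^2 = 37
  bit 2 = 0: r = r^2 mod 47 = 37^2 = 6
  bit 3 = 0: r = r^2 mod 47 = 6^2 = 36
  bit 4 = 0: r = r^2 mod 47 = 36^2 = 27
  bit 5 = 1: r = r^2 * 32 mod 47 = 27^2 * 32 = 24*32 = 16
  -> s = B^a = 16

Answer: 16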